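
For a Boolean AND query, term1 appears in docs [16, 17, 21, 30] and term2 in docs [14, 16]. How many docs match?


Boolean AND: find intersection of posting lists
term1 docs: [16, 17, 21, 30]
term2 docs: [14, 16]
Intersection: [16]
|intersection| = 1

1


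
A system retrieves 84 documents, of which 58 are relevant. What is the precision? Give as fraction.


Precision = relevant_retrieved / total_retrieved
= 58 / 84
= 58 / (58 + 26)
= 29/42

29/42


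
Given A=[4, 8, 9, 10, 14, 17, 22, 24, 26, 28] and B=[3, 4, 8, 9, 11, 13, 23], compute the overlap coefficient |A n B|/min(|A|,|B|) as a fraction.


A intersect B = [4, 8, 9]
|A intersect B| = 3
min(|A|, |B|) = min(10, 7) = 7
Overlap = 3 / 7 = 3/7

3/7


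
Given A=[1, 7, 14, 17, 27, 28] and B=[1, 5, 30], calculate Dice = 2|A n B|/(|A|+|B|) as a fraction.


A intersect B = [1]
|A intersect B| = 1
|A| = 6, |B| = 3
Dice = 2*1 / (6+3)
= 2 / 9 = 2/9

2/9


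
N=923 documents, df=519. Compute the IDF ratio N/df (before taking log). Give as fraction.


IDF ratio = N / df
= 923 / 519
= 923/519

923/519


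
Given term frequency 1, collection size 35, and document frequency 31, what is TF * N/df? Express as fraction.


TF * (N/df)
= 1 * (35/31)
= 1 * 35/31
= 35/31

35/31


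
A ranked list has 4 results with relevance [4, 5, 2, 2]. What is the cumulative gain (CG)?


Cumulative Gain = sum of relevance scores
Position 1: rel=4, running sum=4
Position 2: rel=5, running sum=9
Position 3: rel=2, running sum=11
Position 4: rel=2, running sum=13
CG = 13

13


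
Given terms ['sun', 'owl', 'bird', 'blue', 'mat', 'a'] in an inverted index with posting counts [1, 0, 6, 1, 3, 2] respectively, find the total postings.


Summing posting list sizes:
'sun': 1 postings
'owl': 0 postings
'bird': 6 postings
'blue': 1 postings
'mat': 3 postings
'a': 2 postings
Total = 1 + 0 + 6 + 1 + 3 + 2 = 13

13


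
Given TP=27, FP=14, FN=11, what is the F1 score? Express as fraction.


F1 = 2 * P * R / (P + R)
P = TP/(TP+FP) = 27/41 = 27/41
R = TP/(TP+FN) = 27/38 = 27/38
2 * P * R = 2 * 27/41 * 27/38 = 729/779
P + R = 27/41 + 27/38 = 2133/1558
F1 = 729/779 / 2133/1558 = 54/79

54/79


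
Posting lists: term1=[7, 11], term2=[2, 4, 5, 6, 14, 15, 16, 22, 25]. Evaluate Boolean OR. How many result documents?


Boolean OR: find union of posting lists
term1 docs: [7, 11]
term2 docs: [2, 4, 5, 6, 14, 15, 16, 22, 25]
Union: [2, 4, 5, 6, 7, 11, 14, 15, 16, 22, 25]
|union| = 11

11


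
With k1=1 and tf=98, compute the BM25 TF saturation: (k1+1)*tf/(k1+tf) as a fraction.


BM25 TF component = (k1+1)*tf / (k1+tf)
k1 = 1, tf = 98
Numerator = (1+1)*98 = 196
Denominator = 1 + 98 = 99
= 196/99 = 196/99

196/99


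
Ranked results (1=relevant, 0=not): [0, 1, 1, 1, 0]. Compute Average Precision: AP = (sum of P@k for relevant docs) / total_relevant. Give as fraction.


Computing P@k for each relevant position:
Position 1: not relevant
Position 2: relevant, P@2 = 1/2 = 1/2
Position 3: relevant, P@3 = 2/3 = 2/3
Position 4: relevant, P@4 = 3/4 = 3/4
Position 5: not relevant
Sum of P@k = 1/2 + 2/3 + 3/4 = 23/12
AP = 23/12 / 3 = 23/36

23/36


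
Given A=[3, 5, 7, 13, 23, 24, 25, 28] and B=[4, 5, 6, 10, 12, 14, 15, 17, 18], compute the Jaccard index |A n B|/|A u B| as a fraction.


A intersect B = [5]
|A intersect B| = 1
A union B = [3, 4, 5, 6, 7, 10, 12, 13, 14, 15, 17, 18, 23, 24, 25, 28]
|A union B| = 16
Jaccard = 1/16 = 1/16

1/16


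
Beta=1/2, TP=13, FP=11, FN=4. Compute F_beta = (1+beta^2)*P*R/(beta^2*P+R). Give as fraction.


P = TP/(TP+FP) = 13/24 = 13/24
R = TP/(TP+FN) = 13/17 = 13/17
beta^2 = 1/2^2 = 1/4
(1 + beta^2) = 5/4
Numerator = (1+beta^2)*P*R = 845/1632
Denominator = beta^2*P + R = 13/96 + 13/17 = 1469/1632
F_beta = 65/113

65/113


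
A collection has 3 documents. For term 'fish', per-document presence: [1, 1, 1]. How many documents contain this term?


Checking each document for 'fish':
Doc 1: present
Doc 2: present
Doc 3: present
df = sum of presences = 1 + 1 + 1 = 3

3


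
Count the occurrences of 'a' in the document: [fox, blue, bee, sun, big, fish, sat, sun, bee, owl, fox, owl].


Document has 12 words
Scanning for 'a':
Term not found in document
Count = 0

0


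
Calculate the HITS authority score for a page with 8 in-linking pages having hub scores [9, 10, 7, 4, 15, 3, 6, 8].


Authority = sum of hub scores of in-linkers
In-link 1: hub score = 9
In-link 2: hub score = 10
In-link 3: hub score = 7
In-link 4: hub score = 4
In-link 5: hub score = 15
In-link 6: hub score = 3
In-link 7: hub score = 6
In-link 8: hub score = 8
Authority = 9 + 10 + 7 + 4 + 15 + 3 + 6 + 8 = 62

62


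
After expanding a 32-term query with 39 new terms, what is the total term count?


Original terms: 32
Expansion terms: 39
Total = 32 + 39 = 71

71


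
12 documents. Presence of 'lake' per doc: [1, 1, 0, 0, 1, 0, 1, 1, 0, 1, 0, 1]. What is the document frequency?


Checking each document for 'lake':
Doc 1: present
Doc 2: present
Doc 3: absent
Doc 4: absent
Doc 5: present
Doc 6: absent
Doc 7: present
Doc 8: present
Doc 9: absent
Doc 10: present
Doc 11: absent
Doc 12: present
df = sum of presences = 1 + 1 + 0 + 0 + 1 + 0 + 1 + 1 + 0 + 1 + 0 + 1 = 7

7


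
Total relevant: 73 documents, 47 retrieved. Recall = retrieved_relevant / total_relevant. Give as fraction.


Recall = retrieved_relevant / total_relevant
= 47 / 73
= 47 / (47 + 26)
= 47/73

47/73


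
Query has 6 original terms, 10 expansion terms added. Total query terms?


Original terms: 6
Expansion terms: 10
Total = 6 + 10 = 16

16


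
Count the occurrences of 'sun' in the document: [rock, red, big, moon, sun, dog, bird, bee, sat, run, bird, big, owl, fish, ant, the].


Document has 16 words
Scanning for 'sun':
Found at positions: [4]
Count = 1

1


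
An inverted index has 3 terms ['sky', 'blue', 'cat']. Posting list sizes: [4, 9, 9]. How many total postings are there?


Summing posting list sizes:
'sky': 4 postings
'blue': 9 postings
'cat': 9 postings
Total = 4 + 9 + 9 = 22

22


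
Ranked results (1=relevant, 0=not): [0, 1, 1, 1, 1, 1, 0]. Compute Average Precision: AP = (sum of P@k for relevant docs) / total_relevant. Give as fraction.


Computing P@k for each relevant position:
Position 1: not relevant
Position 2: relevant, P@2 = 1/2 = 1/2
Position 3: relevant, P@3 = 2/3 = 2/3
Position 4: relevant, P@4 = 3/4 = 3/4
Position 5: relevant, P@5 = 4/5 = 4/5
Position 6: relevant, P@6 = 5/6 = 5/6
Position 7: not relevant
Sum of P@k = 1/2 + 2/3 + 3/4 + 4/5 + 5/6 = 71/20
AP = 71/20 / 5 = 71/100

71/100


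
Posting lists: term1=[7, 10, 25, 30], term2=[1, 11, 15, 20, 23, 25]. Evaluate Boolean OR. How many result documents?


Boolean OR: find union of posting lists
term1 docs: [7, 10, 25, 30]
term2 docs: [1, 11, 15, 20, 23, 25]
Union: [1, 7, 10, 11, 15, 20, 23, 25, 30]
|union| = 9

9


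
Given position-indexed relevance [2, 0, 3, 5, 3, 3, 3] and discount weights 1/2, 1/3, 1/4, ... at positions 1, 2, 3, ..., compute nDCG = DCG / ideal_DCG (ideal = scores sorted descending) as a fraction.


Position discount weights w_i = 1/(i+1) for i=1..7:
Weights = [1/2, 1/3, 1/4, 1/5, 1/6, 1/7, 1/8]
Actual relevance: [2, 0, 3, 5, 3, 3, 3]
DCG = 2/2 + 0/3 + 3/4 + 5/5 + 3/6 + 3/7 + 3/8 = 227/56
Ideal relevance (sorted desc): [5, 3, 3, 3, 3, 2, 0]
Ideal DCG = 5/2 + 3/3 + 3/4 + 3/5 + 3/6 + 2/7 + 0/8 = 789/140
nDCG = DCG / ideal_DCG = 227/56 / 789/140 = 1135/1578

1135/1578


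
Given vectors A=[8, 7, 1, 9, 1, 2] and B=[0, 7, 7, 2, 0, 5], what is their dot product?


Dot product = sum of element-wise products
A[0]*B[0] = 8*0 = 0
A[1]*B[1] = 7*7 = 49
A[2]*B[2] = 1*7 = 7
A[3]*B[3] = 9*2 = 18
A[4]*B[4] = 1*0 = 0
A[5]*B[5] = 2*5 = 10
Sum = 0 + 49 + 7 + 18 + 0 + 10 = 84

84


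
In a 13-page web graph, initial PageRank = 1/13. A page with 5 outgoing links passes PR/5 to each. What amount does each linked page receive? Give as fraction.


Initial PR = 1/13 = 1/13
Outlinks = 5
Contribution per link = PR / outlinks
= 1/13 / 5
= 1/65

1/65


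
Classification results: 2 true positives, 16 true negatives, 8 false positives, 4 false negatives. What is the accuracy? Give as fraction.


Accuracy = (TP + TN) / (TP + TN + FP + FN)
TP + TN = 2 + 16 = 18
Total = 2 + 16 + 8 + 4 = 30
Accuracy = 18 / 30 = 3/5

3/5


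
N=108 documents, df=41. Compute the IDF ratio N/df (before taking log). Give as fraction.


IDF ratio = N / df
= 108 / 41
= 108/41

108/41


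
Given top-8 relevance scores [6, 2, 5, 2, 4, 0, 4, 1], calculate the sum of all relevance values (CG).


Cumulative Gain = sum of relevance scores
Position 1: rel=6, running sum=6
Position 2: rel=2, running sum=8
Position 3: rel=5, running sum=13
Position 4: rel=2, running sum=15
Position 5: rel=4, running sum=19
Position 6: rel=0, running sum=19
Position 7: rel=4, running sum=23
Position 8: rel=1, running sum=24
CG = 24

24


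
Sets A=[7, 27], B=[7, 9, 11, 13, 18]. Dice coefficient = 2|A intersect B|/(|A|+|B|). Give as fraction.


A intersect B = [7]
|A intersect B| = 1
|A| = 2, |B| = 5
Dice = 2*1 / (2+5)
= 2 / 7 = 2/7

2/7


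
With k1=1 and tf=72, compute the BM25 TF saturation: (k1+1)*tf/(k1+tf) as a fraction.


BM25 TF component = (k1+1)*tf / (k1+tf)
k1 = 1, tf = 72
Numerator = (1+1)*72 = 144
Denominator = 1 + 72 = 73
= 144/73 = 144/73

144/73


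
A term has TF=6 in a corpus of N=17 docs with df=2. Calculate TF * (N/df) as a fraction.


TF * (N/df)
= 6 * (17/2)
= 6 * 17/2
= 51

51


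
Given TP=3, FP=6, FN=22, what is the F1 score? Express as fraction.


F1 = 2 * P * R / (P + R)
P = TP/(TP+FP) = 3/9 = 1/3
R = TP/(TP+FN) = 3/25 = 3/25
2 * P * R = 2 * 1/3 * 3/25 = 2/25
P + R = 1/3 + 3/25 = 34/75
F1 = 2/25 / 34/75 = 3/17

3/17


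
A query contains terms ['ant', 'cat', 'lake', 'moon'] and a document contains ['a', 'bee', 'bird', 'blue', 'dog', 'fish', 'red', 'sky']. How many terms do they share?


Query terms: ['ant', 'cat', 'lake', 'moon']
Document terms: ['a', 'bee', 'bird', 'blue', 'dog', 'fish', 'red', 'sky']
Common terms: []
Overlap count = 0

0


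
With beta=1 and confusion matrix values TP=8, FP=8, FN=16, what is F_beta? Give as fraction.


P = TP/(TP+FP) = 8/16 = 1/2
R = TP/(TP+FN) = 8/24 = 1/3
beta^2 = 1^2 = 1
(1 + beta^2) = 2
Numerator = (1+beta^2)*P*R = 1/3
Denominator = beta^2*P + R = 1/2 + 1/3 = 5/6
F_beta = 2/5

2/5


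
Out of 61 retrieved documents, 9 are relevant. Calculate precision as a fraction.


Precision = relevant_retrieved / total_retrieved
= 9 / 61
= 9 / (9 + 52)
= 9/61

9/61


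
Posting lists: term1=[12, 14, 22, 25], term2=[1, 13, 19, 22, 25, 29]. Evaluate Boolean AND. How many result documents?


Boolean AND: find intersection of posting lists
term1 docs: [12, 14, 22, 25]
term2 docs: [1, 13, 19, 22, 25, 29]
Intersection: [22, 25]
|intersection| = 2

2


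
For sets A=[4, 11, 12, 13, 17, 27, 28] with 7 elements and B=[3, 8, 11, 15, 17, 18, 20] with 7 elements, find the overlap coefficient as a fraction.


A intersect B = [11, 17]
|A intersect B| = 2
min(|A|, |B|) = min(7, 7) = 7
Overlap = 2 / 7 = 2/7

2/7


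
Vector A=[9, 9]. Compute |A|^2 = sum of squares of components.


|A|^2 = sum of squared components
A[0]^2 = 9^2 = 81
A[1]^2 = 9^2 = 81
Sum = 81 + 81 = 162

162


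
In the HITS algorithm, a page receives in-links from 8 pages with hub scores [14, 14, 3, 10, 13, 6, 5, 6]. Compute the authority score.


Authority = sum of hub scores of in-linkers
In-link 1: hub score = 14
In-link 2: hub score = 14
In-link 3: hub score = 3
In-link 4: hub score = 10
In-link 5: hub score = 13
In-link 6: hub score = 6
In-link 7: hub score = 5
In-link 8: hub score = 6
Authority = 14 + 14 + 3 + 10 + 13 + 6 + 5 + 6 = 71

71


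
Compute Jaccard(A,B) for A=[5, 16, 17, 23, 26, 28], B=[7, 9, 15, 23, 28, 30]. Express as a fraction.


A intersect B = [23, 28]
|A intersect B| = 2
A union B = [5, 7, 9, 15, 16, 17, 23, 26, 28, 30]
|A union B| = 10
Jaccard = 2/10 = 1/5

1/5


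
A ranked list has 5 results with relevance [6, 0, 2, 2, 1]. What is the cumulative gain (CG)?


Cumulative Gain = sum of relevance scores
Position 1: rel=6, running sum=6
Position 2: rel=0, running sum=6
Position 3: rel=2, running sum=8
Position 4: rel=2, running sum=10
Position 5: rel=1, running sum=11
CG = 11

11


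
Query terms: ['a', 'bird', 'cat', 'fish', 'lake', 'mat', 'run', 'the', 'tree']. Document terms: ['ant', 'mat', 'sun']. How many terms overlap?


Query terms: ['a', 'bird', 'cat', 'fish', 'lake', 'mat', 'run', 'the', 'tree']
Document terms: ['ant', 'mat', 'sun']
Common terms: ['mat']
Overlap count = 1

1


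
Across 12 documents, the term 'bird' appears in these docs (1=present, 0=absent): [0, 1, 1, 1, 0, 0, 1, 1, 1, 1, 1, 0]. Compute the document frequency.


Checking each document for 'bird':
Doc 1: absent
Doc 2: present
Doc 3: present
Doc 4: present
Doc 5: absent
Doc 6: absent
Doc 7: present
Doc 8: present
Doc 9: present
Doc 10: present
Doc 11: present
Doc 12: absent
df = sum of presences = 0 + 1 + 1 + 1 + 0 + 0 + 1 + 1 + 1 + 1 + 1 + 0 = 8

8


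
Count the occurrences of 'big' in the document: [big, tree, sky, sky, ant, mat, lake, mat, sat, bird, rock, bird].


Document has 12 words
Scanning for 'big':
Found at positions: [0]
Count = 1

1


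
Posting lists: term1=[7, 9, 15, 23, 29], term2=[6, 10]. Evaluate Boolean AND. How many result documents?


Boolean AND: find intersection of posting lists
term1 docs: [7, 9, 15, 23, 29]
term2 docs: [6, 10]
Intersection: []
|intersection| = 0

0


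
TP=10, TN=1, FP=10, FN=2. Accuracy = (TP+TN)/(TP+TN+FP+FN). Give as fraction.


Accuracy = (TP + TN) / (TP + TN + FP + FN)
TP + TN = 10 + 1 = 11
Total = 10 + 1 + 10 + 2 = 23
Accuracy = 11 / 23 = 11/23

11/23


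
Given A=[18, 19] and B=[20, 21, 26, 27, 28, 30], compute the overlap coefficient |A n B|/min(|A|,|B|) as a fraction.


A intersect B = []
|A intersect B| = 0
min(|A|, |B|) = min(2, 6) = 2
Overlap = 0 / 2 = 0

0


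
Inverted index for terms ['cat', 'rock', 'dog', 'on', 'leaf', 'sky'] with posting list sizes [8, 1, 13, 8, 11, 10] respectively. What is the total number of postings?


Summing posting list sizes:
'cat': 8 postings
'rock': 1 postings
'dog': 13 postings
'on': 8 postings
'leaf': 11 postings
'sky': 10 postings
Total = 8 + 1 + 13 + 8 + 11 + 10 = 51

51


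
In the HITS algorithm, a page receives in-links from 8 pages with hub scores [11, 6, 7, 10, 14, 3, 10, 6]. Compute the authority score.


Authority = sum of hub scores of in-linkers
In-link 1: hub score = 11
In-link 2: hub score = 6
In-link 3: hub score = 7
In-link 4: hub score = 10
In-link 5: hub score = 14
In-link 6: hub score = 3
In-link 7: hub score = 10
In-link 8: hub score = 6
Authority = 11 + 6 + 7 + 10 + 14 + 3 + 10 + 6 = 67

67


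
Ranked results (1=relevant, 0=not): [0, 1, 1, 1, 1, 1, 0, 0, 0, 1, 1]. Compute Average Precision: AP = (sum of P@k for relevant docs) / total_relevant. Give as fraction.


Computing P@k for each relevant position:
Position 1: not relevant
Position 2: relevant, P@2 = 1/2 = 1/2
Position 3: relevant, P@3 = 2/3 = 2/3
Position 4: relevant, P@4 = 3/4 = 3/4
Position 5: relevant, P@5 = 4/5 = 4/5
Position 6: relevant, P@6 = 5/6 = 5/6
Position 7: not relevant
Position 8: not relevant
Position 9: not relevant
Position 10: relevant, P@10 = 6/10 = 3/5
Position 11: relevant, P@11 = 7/11 = 7/11
Sum of P@k = 1/2 + 2/3 + 3/4 + 4/5 + 5/6 + 3/5 + 7/11 = 1053/220
AP = 1053/220 / 7 = 1053/1540

1053/1540


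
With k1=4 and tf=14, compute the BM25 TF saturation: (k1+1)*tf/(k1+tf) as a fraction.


BM25 TF component = (k1+1)*tf / (k1+tf)
k1 = 4, tf = 14
Numerator = (4+1)*14 = 70
Denominator = 4 + 14 = 18
= 70/18 = 35/9

35/9


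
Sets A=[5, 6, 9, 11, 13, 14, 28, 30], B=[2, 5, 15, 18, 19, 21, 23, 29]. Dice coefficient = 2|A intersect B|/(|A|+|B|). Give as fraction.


A intersect B = [5]
|A intersect B| = 1
|A| = 8, |B| = 8
Dice = 2*1 / (8+8)
= 2 / 16 = 1/8

1/8


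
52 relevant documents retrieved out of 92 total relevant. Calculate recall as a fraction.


Recall = retrieved_relevant / total_relevant
= 52 / 92
= 52 / (52 + 40)
= 13/23

13/23


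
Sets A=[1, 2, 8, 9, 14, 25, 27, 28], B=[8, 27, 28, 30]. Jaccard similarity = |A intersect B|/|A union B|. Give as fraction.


A intersect B = [8, 27, 28]
|A intersect B| = 3
A union B = [1, 2, 8, 9, 14, 25, 27, 28, 30]
|A union B| = 9
Jaccard = 3/9 = 1/3

1/3


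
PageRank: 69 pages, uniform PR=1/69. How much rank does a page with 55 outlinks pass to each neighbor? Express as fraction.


Initial PR = 1/69 = 1/69
Outlinks = 55
Contribution per link = PR / outlinks
= 1/69 / 55
= 1/3795

1/3795


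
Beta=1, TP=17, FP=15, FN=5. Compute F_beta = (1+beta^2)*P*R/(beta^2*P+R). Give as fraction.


P = TP/(TP+FP) = 17/32 = 17/32
R = TP/(TP+FN) = 17/22 = 17/22
beta^2 = 1^2 = 1
(1 + beta^2) = 2
Numerator = (1+beta^2)*P*R = 289/352
Denominator = beta^2*P + R = 17/32 + 17/22 = 459/352
F_beta = 17/27

17/27


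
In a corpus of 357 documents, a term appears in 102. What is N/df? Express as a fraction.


IDF ratio = N / df
= 357 / 102
= 7/2

7/2


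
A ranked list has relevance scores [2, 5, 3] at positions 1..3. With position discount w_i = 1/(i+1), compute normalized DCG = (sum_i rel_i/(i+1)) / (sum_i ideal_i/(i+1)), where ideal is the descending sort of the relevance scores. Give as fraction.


Position discount weights w_i = 1/(i+1) for i=1..3:
Weights = [1/2, 1/3, 1/4]
Actual relevance: [2, 5, 3]
DCG = 2/2 + 5/3 + 3/4 = 41/12
Ideal relevance (sorted desc): [5, 3, 2]
Ideal DCG = 5/2 + 3/3 + 2/4 = 4
nDCG = DCG / ideal_DCG = 41/12 / 4 = 41/48

41/48


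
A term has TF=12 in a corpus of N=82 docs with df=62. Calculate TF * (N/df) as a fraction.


TF * (N/df)
= 12 * (82/62)
= 12 * 41/31
= 492/31

492/31


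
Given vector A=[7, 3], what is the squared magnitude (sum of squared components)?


|A|^2 = sum of squared components
A[0]^2 = 7^2 = 49
A[1]^2 = 3^2 = 9
Sum = 49 + 9 = 58

58


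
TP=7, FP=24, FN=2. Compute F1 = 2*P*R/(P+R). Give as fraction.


F1 = 2 * P * R / (P + R)
P = TP/(TP+FP) = 7/31 = 7/31
R = TP/(TP+FN) = 7/9 = 7/9
2 * P * R = 2 * 7/31 * 7/9 = 98/279
P + R = 7/31 + 7/9 = 280/279
F1 = 98/279 / 280/279 = 7/20

7/20


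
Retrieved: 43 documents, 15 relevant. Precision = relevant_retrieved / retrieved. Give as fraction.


Precision = relevant_retrieved / total_retrieved
= 15 / 43
= 15 / (15 + 28)
= 15/43

15/43


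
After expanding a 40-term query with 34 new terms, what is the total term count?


Original terms: 40
Expansion terms: 34
Total = 40 + 34 = 74

74


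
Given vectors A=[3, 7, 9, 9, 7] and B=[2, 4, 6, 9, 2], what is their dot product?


Dot product = sum of element-wise products
A[0]*B[0] = 3*2 = 6
A[1]*B[1] = 7*4 = 28
A[2]*B[2] = 9*6 = 54
A[3]*B[3] = 9*9 = 81
A[4]*B[4] = 7*2 = 14
Sum = 6 + 28 + 54 + 81 + 14 = 183

183


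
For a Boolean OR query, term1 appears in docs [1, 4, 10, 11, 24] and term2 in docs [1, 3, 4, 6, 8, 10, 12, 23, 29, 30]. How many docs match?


Boolean OR: find union of posting lists
term1 docs: [1, 4, 10, 11, 24]
term2 docs: [1, 3, 4, 6, 8, 10, 12, 23, 29, 30]
Union: [1, 3, 4, 6, 8, 10, 11, 12, 23, 24, 29, 30]
|union| = 12

12


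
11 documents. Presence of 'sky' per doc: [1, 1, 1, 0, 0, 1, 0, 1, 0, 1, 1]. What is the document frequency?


Checking each document for 'sky':
Doc 1: present
Doc 2: present
Doc 3: present
Doc 4: absent
Doc 5: absent
Doc 6: present
Doc 7: absent
Doc 8: present
Doc 9: absent
Doc 10: present
Doc 11: present
df = sum of presences = 1 + 1 + 1 + 0 + 0 + 1 + 0 + 1 + 0 + 1 + 1 = 7

7


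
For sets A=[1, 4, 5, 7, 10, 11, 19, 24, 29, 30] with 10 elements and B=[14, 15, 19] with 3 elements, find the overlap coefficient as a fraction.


A intersect B = [19]
|A intersect B| = 1
min(|A|, |B|) = min(10, 3) = 3
Overlap = 1 / 3 = 1/3

1/3


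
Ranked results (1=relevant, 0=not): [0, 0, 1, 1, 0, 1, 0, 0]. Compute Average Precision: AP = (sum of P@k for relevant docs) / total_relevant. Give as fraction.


Computing P@k for each relevant position:
Position 1: not relevant
Position 2: not relevant
Position 3: relevant, P@3 = 1/3 = 1/3
Position 4: relevant, P@4 = 2/4 = 1/2
Position 5: not relevant
Position 6: relevant, P@6 = 3/6 = 1/2
Position 7: not relevant
Position 8: not relevant
Sum of P@k = 1/3 + 1/2 + 1/2 = 4/3
AP = 4/3 / 3 = 4/9

4/9


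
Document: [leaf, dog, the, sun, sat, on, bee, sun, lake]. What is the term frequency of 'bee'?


Document has 9 words
Scanning for 'bee':
Found at positions: [6]
Count = 1

1


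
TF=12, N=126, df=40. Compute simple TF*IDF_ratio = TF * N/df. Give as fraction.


TF * (N/df)
= 12 * (126/40)
= 12 * 63/20
= 189/5

189/5


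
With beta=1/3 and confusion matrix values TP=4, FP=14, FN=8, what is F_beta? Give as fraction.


P = TP/(TP+FP) = 4/18 = 2/9
R = TP/(TP+FN) = 4/12 = 1/3
beta^2 = 1/3^2 = 1/9
(1 + beta^2) = 10/9
Numerator = (1+beta^2)*P*R = 20/243
Denominator = beta^2*P + R = 2/81 + 1/3 = 29/81
F_beta = 20/87

20/87


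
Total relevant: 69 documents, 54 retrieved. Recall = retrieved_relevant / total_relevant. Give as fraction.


Recall = retrieved_relevant / total_relevant
= 54 / 69
= 54 / (54 + 15)
= 18/23

18/23


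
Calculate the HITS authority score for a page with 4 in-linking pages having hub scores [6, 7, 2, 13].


Authority = sum of hub scores of in-linkers
In-link 1: hub score = 6
In-link 2: hub score = 7
In-link 3: hub score = 2
In-link 4: hub score = 13
Authority = 6 + 7 + 2 + 13 = 28

28


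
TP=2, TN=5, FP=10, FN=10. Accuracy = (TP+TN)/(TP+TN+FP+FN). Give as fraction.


Accuracy = (TP + TN) / (TP + TN + FP + FN)
TP + TN = 2 + 5 = 7
Total = 2 + 5 + 10 + 10 = 27
Accuracy = 7 / 27 = 7/27

7/27


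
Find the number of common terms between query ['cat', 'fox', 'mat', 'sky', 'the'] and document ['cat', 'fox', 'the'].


Query terms: ['cat', 'fox', 'mat', 'sky', 'the']
Document terms: ['cat', 'fox', 'the']
Common terms: ['cat', 'fox', 'the']
Overlap count = 3

3


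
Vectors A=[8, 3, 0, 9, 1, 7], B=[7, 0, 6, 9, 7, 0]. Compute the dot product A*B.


Dot product = sum of element-wise products
A[0]*B[0] = 8*7 = 56
A[1]*B[1] = 3*0 = 0
A[2]*B[2] = 0*6 = 0
A[3]*B[3] = 9*9 = 81
A[4]*B[4] = 1*7 = 7
A[5]*B[5] = 7*0 = 0
Sum = 56 + 0 + 0 + 81 + 7 + 0 = 144

144


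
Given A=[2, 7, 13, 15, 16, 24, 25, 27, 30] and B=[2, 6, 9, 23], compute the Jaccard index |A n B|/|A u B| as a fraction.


A intersect B = [2]
|A intersect B| = 1
A union B = [2, 6, 7, 9, 13, 15, 16, 23, 24, 25, 27, 30]
|A union B| = 12
Jaccard = 1/12 = 1/12

1/12


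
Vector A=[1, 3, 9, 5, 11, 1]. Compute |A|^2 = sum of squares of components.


|A|^2 = sum of squared components
A[0]^2 = 1^2 = 1
A[1]^2 = 3^2 = 9
A[2]^2 = 9^2 = 81
A[3]^2 = 5^2 = 25
A[4]^2 = 11^2 = 121
A[5]^2 = 1^2 = 1
Sum = 1 + 9 + 81 + 25 + 121 + 1 = 238

238


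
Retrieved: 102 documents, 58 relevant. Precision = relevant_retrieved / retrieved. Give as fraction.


Precision = relevant_retrieved / total_retrieved
= 58 / 102
= 58 / (58 + 44)
= 29/51

29/51


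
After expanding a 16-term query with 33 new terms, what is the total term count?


Original terms: 16
Expansion terms: 33
Total = 16 + 33 = 49

49


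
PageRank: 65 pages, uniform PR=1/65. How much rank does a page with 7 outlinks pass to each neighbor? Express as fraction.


Initial PR = 1/65 = 1/65
Outlinks = 7
Contribution per link = PR / outlinks
= 1/65 / 7
= 1/455

1/455


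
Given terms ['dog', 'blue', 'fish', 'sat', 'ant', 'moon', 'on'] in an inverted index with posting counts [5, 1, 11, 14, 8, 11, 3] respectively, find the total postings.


Summing posting list sizes:
'dog': 5 postings
'blue': 1 postings
'fish': 11 postings
'sat': 14 postings
'ant': 8 postings
'moon': 11 postings
'on': 3 postings
Total = 5 + 1 + 11 + 14 + 8 + 11 + 3 = 53

53


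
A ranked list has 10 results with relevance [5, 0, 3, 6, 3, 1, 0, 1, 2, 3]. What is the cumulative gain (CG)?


Cumulative Gain = sum of relevance scores
Position 1: rel=5, running sum=5
Position 2: rel=0, running sum=5
Position 3: rel=3, running sum=8
Position 4: rel=6, running sum=14
Position 5: rel=3, running sum=17
Position 6: rel=1, running sum=18
Position 7: rel=0, running sum=18
Position 8: rel=1, running sum=19
Position 9: rel=2, running sum=21
Position 10: rel=3, running sum=24
CG = 24

24


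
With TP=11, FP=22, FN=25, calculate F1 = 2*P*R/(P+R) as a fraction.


F1 = 2 * P * R / (P + R)
P = TP/(TP+FP) = 11/33 = 1/3
R = TP/(TP+FN) = 11/36 = 11/36
2 * P * R = 2 * 1/3 * 11/36 = 11/54
P + R = 1/3 + 11/36 = 23/36
F1 = 11/54 / 23/36 = 22/69

22/69


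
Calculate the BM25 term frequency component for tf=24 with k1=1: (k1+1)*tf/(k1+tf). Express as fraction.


BM25 TF component = (k1+1)*tf / (k1+tf)
k1 = 1, tf = 24
Numerator = (1+1)*24 = 48
Denominator = 1 + 24 = 25
= 48/25 = 48/25

48/25


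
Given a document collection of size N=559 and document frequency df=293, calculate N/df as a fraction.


IDF ratio = N / df
= 559 / 293
= 559/293

559/293


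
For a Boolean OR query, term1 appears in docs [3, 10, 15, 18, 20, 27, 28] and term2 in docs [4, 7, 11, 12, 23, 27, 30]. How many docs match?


Boolean OR: find union of posting lists
term1 docs: [3, 10, 15, 18, 20, 27, 28]
term2 docs: [4, 7, 11, 12, 23, 27, 30]
Union: [3, 4, 7, 10, 11, 12, 15, 18, 20, 23, 27, 28, 30]
|union| = 13

13


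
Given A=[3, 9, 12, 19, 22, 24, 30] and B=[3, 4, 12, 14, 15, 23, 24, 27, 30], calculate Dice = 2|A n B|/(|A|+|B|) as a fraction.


A intersect B = [3, 12, 24, 30]
|A intersect B| = 4
|A| = 7, |B| = 9
Dice = 2*4 / (7+9)
= 8 / 16 = 1/2

1/2


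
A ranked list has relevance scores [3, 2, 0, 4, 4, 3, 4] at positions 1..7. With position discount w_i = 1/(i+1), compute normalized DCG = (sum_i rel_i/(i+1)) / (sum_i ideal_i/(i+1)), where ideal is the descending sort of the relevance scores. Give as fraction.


Position discount weights w_i = 1/(i+1) for i=1..7:
Weights = [1/2, 1/3, 1/4, 1/5, 1/6, 1/7, 1/8]
Actual relevance: [3, 2, 0, 4, 4, 3, 4]
DCG = 3/2 + 2/3 + 0/4 + 4/5 + 4/6 + 3/7 + 4/8 = 479/105
Ideal relevance (sorted desc): [4, 4, 4, 3, 3, 2, 0]
Ideal DCG = 4/2 + 4/3 + 4/4 + 3/5 + 3/6 + 2/7 + 0/8 = 1201/210
nDCG = DCG / ideal_DCG = 479/105 / 1201/210 = 958/1201

958/1201


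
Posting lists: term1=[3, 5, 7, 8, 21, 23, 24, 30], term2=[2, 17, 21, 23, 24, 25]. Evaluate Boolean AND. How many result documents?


Boolean AND: find intersection of posting lists
term1 docs: [3, 5, 7, 8, 21, 23, 24, 30]
term2 docs: [2, 17, 21, 23, 24, 25]
Intersection: [21, 23, 24]
|intersection| = 3

3


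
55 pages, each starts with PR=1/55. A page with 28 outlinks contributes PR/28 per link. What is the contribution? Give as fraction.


Initial PR = 1/55 = 1/55
Outlinks = 28
Contribution per link = PR / outlinks
= 1/55 / 28
= 1/1540

1/1540


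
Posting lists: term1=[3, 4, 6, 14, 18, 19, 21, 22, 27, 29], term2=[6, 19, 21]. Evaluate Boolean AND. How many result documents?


Boolean AND: find intersection of posting lists
term1 docs: [3, 4, 6, 14, 18, 19, 21, 22, 27, 29]
term2 docs: [6, 19, 21]
Intersection: [6, 19, 21]
|intersection| = 3

3


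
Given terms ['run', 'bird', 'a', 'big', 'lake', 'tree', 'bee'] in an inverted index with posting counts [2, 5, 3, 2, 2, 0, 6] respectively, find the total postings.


Summing posting list sizes:
'run': 2 postings
'bird': 5 postings
'a': 3 postings
'big': 2 postings
'lake': 2 postings
'tree': 0 postings
'bee': 6 postings
Total = 2 + 5 + 3 + 2 + 2 + 0 + 6 = 20

20


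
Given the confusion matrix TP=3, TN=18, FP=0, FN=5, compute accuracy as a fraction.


Accuracy = (TP + TN) / (TP + TN + FP + FN)
TP + TN = 3 + 18 = 21
Total = 3 + 18 + 0 + 5 = 26
Accuracy = 21 / 26 = 21/26

21/26


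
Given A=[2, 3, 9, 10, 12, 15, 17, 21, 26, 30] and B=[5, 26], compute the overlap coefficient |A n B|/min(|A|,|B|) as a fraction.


A intersect B = [26]
|A intersect B| = 1
min(|A|, |B|) = min(10, 2) = 2
Overlap = 1 / 2 = 1/2

1/2


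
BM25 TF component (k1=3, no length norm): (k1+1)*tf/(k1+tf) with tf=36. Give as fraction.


BM25 TF component = (k1+1)*tf / (k1+tf)
k1 = 3, tf = 36
Numerator = (3+1)*36 = 144
Denominator = 3 + 36 = 39
= 144/39 = 48/13

48/13


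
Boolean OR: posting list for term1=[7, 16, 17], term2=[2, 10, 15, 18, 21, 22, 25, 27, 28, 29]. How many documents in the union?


Boolean OR: find union of posting lists
term1 docs: [7, 16, 17]
term2 docs: [2, 10, 15, 18, 21, 22, 25, 27, 28, 29]
Union: [2, 7, 10, 15, 16, 17, 18, 21, 22, 25, 27, 28, 29]
|union| = 13

13


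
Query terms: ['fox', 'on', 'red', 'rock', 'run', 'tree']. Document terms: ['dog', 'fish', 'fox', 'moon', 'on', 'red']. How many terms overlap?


Query terms: ['fox', 'on', 'red', 'rock', 'run', 'tree']
Document terms: ['dog', 'fish', 'fox', 'moon', 'on', 'red']
Common terms: ['fox', 'on', 'red']
Overlap count = 3

3


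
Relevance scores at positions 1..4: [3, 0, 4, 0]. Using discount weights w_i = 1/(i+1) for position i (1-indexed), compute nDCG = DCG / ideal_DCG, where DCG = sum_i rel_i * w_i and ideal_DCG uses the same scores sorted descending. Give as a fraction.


Position discount weights w_i = 1/(i+1) for i=1..4:
Weights = [1/2, 1/3, 1/4, 1/5]
Actual relevance: [3, 0, 4, 0]
DCG = 3/2 + 0/3 + 4/4 + 0/5 = 5/2
Ideal relevance (sorted desc): [4, 3, 0, 0]
Ideal DCG = 4/2 + 3/3 + 0/4 + 0/5 = 3
nDCG = DCG / ideal_DCG = 5/2 / 3 = 5/6

5/6


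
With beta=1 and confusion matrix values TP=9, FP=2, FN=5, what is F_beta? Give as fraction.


P = TP/(TP+FP) = 9/11 = 9/11
R = TP/(TP+FN) = 9/14 = 9/14
beta^2 = 1^2 = 1
(1 + beta^2) = 2
Numerator = (1+beta^2)*P*R = 81/77
Denominator = beta^2*P + R = 9/11 + 9/14 = 225/154
F_beta = 18/25

18/25


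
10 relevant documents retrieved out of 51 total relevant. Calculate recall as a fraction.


Recall = retrieved_relevant / total_relevant
= 10 / 51
= 10 / (10 + 41)
= 10/51

10/51


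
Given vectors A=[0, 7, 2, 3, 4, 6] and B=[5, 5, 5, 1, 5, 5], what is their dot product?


Dot product = sum of element-wise products
A[0]*B[0] = 0*5 = 0
A[1]*B[1] = 7*5 = 35
A[2]*B[2] = 2*5 = 10
A[3]*B[3] = 3*1 = 3
A[4]*B[4] = 4*5 = 20
A[5]*B[5] = 6*5 = 30
Sum = 0 + 35 + 10 + 3 + 20 + 30 = 98

98


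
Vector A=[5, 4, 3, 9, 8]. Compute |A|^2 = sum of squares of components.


|A|^2 = sum of squared components
A[0]^2 = 5^2 = 25
A[1]^2 = 4^2 = 16
A[2]^2 = 3^2 = 9
A[3]^2 = 9^2 = 81
A[4]^2 = 8^2 = 64
Sum = 25 + 16 + 9 + 81 + 64 = 195

195


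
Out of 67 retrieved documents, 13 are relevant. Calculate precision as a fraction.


Precision = relevant_retrieved / total_retrieved
= 13 / 67
= 13 / (13 + 54)
= 13/67

13/67


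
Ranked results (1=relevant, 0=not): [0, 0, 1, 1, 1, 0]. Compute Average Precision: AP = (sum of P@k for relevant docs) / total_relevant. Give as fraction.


Computing P@k for each relevant position:
Position 1: not relevant
Position 2: not relevant
Position 3: relevant, P@3 = 1/3 = 1/3
Position 4: relevant, P@4 = 2/4 = 1/2
Position 5: relevant, P@5 = 3/5 = 3/5
Position 6: not relevant
Sum of P@k = 1/3 + 1/2 + 3/5 = 43/30
AP = 43/30 / 3 = 43/90

43/90


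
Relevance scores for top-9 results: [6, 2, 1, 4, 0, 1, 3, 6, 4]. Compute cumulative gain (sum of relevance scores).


Cumulative Gain = sum of relevance scores
Position 1: rel=6, running sum=6
Position 2: rel=2, running sum=8
Position 3: rel=1, running sum=9
Position 4: rel=4, running sum=13
Position 5: rel=0, running sum=13
Position 6: rel=1, running sum=14
Position 7: rel=3, running sum=17
Position 8: rel=6, running sum=23
Position 9: rel=4, running sum=27
CG = 27

27


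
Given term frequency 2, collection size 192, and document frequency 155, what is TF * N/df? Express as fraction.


TF * (N/df)
= 2 * (192/155)
= 2 * 192/155
= 384/155

384/155


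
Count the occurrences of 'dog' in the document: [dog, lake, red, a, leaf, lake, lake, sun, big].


Document has 9 words
Scanning for 'dog':
Found at positions: [0]
Count = 1

1


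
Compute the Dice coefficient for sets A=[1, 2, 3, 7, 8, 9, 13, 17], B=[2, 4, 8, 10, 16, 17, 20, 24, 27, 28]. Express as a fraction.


A intersect B = [2, 8, 17]
|A intersect B| = 3
|A| = 8, |B| = 10
Dice = 2*3 / (8+10)
= 6 / 18 = 1/3

1/3


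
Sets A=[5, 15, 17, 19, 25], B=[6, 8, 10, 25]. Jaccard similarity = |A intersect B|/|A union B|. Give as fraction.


A intersect B = [25]
|A intersect B| = 1
A union B = [5, 6, 8, 10, 15, 17, 19, 25]
|A union B| = 8
Jaccard = 1/8 = 1/8

1/8


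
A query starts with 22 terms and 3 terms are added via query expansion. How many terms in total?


Original terms: 22
Expansion terms: 3
Total = 22 + 3 = 25

25


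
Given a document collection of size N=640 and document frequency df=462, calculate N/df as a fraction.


IDF ratio = N / df
= 640 / 462
= 320/231

320/231


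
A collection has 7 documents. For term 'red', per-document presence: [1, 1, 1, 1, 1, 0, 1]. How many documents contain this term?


Checking each document for 'red':
Doc 1: present
Doc 2: present
Doc 3: present
Doc 4: present
Doc 5: present
Doc 6: absent
Doc 7: present
df = sum of presences = 1 + 1 + 1 + 1 + 1 + 0 + 1 = 6

6


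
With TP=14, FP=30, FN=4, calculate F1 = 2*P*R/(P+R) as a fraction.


F1 = 2 * P * R / (P + R)
P = TP/(TP+FP) = 14/44 = 7/22
R = TP/(TP+FN) = 14/18 = 7/9
2 * P * R = 2 * 7/22 * 7/9 = 49/99
P + R = 7/22 + 7/9 = 217/198
F1 = 49/99 / 217/198 = 14/31

14/31


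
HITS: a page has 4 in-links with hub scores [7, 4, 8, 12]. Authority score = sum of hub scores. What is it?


Authority = sum of hub scores of in-linkers
In-link 1: hub score = 7
In-link 2: hub score = 4
In-link 3: hub score = 8
In-link 4: hub score = 12
Authority = 7 + 4 + 8 + 12 = 31

31


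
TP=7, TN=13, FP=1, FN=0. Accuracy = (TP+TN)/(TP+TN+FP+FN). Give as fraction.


Accuracy = (TP + TN) / (TP + TN + FP + FN)
TP + TN = 7 + 13 = 20
Total = 7 + 13 + 1 + 0 = 21
Accuracy = 20 / 21 = 20/21

20/21


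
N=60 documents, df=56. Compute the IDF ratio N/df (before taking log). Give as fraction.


IDF ratio = N / df
= 60 / 56
= 15/14

15/14


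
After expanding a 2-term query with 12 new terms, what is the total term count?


Original terms: 2
Expansion terms: 12
Total = 2 + 12 = 14

14


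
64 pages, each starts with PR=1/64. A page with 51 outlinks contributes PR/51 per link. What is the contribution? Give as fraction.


Initial PR = 1/64 = 1/64
Outlinks = 51
Contribution per link = PR / outlinks
= 1/64 / 51
= 1/3264

1/3264


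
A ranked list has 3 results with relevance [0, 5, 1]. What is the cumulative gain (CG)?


Cumulative Gain = sum of relevance scores
Position 1: rel=0, running sum=0
Position 2: rel=5, running sum=5
Position 3: rel=1, running sum=6
CG = 6

6


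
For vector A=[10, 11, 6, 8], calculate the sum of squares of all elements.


|A|^2 = sum of squared components
A[0]^2 = 10^2 = 100
A[1]^2 = 11^2 = 121
A[2]^2 = 6^2 = 36
A[3]^2 = 8^2 = 64
Sum = 100 + 121 + 36 + 64 = 321

321


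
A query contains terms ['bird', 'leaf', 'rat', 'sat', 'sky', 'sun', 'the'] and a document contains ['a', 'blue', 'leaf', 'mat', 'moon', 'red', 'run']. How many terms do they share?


Query terms: ['bird', 'leaf', 'rat', 'sat', 'sky', 'sun', 'the']
Document terms: ['a', 'blue', 'leaf', 'mat', 'moon', 'red', 'run']
Common terms: ['leaf']
Overlap count = 1

1


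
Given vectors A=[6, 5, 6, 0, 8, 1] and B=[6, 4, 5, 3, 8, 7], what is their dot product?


Dot product = sum of element-wise products
A[0]*B[0] = 6*6 = 36
A[1]*B[1] = 5*4 = 20
A[2]*B[2] = 6*5 = 30
A[3]*B[3] = 0*3 = 0
A[4]*B[4] = 8*8 = 64
A[5]*B[5] = 1*7 = 7
Sum = 36 + 20 + 30 + 0 + 64 + 7 = 157

157


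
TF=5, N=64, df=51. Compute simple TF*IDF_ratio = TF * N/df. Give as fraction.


TF * (N/df)
= 5 * (64/51)
= 5 * 64/51
= 320/51

320/51


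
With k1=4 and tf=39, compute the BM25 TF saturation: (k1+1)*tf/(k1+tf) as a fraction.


BM25 TF component = (k1+1)*tf / (k1+tf)
k1 = 4, tf = 39
Numerator = (4+1)*39 = 195
Denominator = 4 + 39 = 43
= 195/43 = 195/43

195/43


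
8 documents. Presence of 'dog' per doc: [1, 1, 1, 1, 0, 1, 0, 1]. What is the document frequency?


Checking each document for 'dog':
Doc 1: present
Doc 2: present
Doc 3: present
Doc 4: present
Doc 5: absent
Doc 6: present
Doc 7: absent
Doc 8: present
df = sum of presences = 1 + 1 + 1 + 1 + 0 + 1 + 0 + 1 = 6

6


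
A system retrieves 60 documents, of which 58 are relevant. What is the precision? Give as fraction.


Precision = relevant_retrieved / total_retrieved
= 58 / 60
= 58 / (58 + 2)
= 29/30

29/30


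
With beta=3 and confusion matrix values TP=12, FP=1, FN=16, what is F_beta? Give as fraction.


P = TP/(TP+FP) = 12/13 = 12/13
R = TP/(TP+FN) = 12/28 = 3/7
beta^2 = 3^2 = 9
(1 + beta^2) = 10
Numerator = (1+beta^2)*P*R = 360/91
Denominator = beta^2*P + R = 108/13 + 3/7 = 795/91
F_beta = 24/53

24/53


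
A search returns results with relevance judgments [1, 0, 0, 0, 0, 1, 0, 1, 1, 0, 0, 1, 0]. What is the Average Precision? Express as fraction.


Computing P@k for each relevant position:
Position 1: relevant, P@1 = 1/1 = 1
Position 2: not relevant
Position 3: not relevant
Position 4: not relevant
Position 5: not relevant
Position 6: relevant, P@6 = 2/6 = 1/3
Position 7: not relevant
Position 8: relevant, P@8 = 3/8 = 3/8
Position 9: relevant, P@9 = 4/9 = 4/9
Position 10: not relevant
Position 11: not relevant
Position 12: relevant, P@12 = 5/12 = 5/12
Position 13: not relevant
Sum of P@k = 1 + 1/3 + 3/8 + 4/9 + 5/12 = 185/72
AP = 185/72 / 5 = 37/72

37/72


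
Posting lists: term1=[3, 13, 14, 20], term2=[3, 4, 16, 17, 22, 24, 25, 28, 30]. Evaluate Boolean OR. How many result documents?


Boolean OR: find union of posting lists
term1 docs: [3, 13, 14, 20]
term2 docs: [3, 4, 16, 17, 22, 24, 25, 28, 30]
Union: [3, 4, 13, 14, 16, 17, 20, 22, 24, 25, 28, 30]
|union| = 12

12


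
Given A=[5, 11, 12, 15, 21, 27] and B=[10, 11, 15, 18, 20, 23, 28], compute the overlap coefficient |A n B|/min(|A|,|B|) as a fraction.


A intersect B = [11, 15]
|A intersect B| = 2
min(|A|, |B|) = min(6, 7) = 6
Overlap = 2 / 6 = 1/3

1/3


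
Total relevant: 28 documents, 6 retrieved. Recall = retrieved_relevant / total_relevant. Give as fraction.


Recall = retrieved_relevant / total_relevant
= 6 / 28
= 6 / (6 + 22)
= 3/14

3/14


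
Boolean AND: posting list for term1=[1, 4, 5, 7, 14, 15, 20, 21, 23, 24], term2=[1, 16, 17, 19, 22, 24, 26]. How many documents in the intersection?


Boolean AND: find intersection of posting lists
term1 docs: [1, 4, 5, 7, 14, 15, 20, 21, 23, 24]
term2 docs: [1, 16, 17, 19, 22, 24, 26]
Intersection: [1, 24]
|intersection| = 2

2


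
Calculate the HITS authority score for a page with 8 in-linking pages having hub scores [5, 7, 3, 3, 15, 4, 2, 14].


Authority = sum of hub scores of in-linkers
In-link 1: hub score = 5
In-link 2: hub score = 7
In-link 3: hub score = 3
In-link 4: hub score = 3
In-link 5: hub score = 15
In-link 6: hub score = 4
In-link 7: hub score = 2
In-link 8: hub score = 14
Authority = 5 + 7 + 3 + 3 + 15 + 4 + 2 + 14 = 53

53


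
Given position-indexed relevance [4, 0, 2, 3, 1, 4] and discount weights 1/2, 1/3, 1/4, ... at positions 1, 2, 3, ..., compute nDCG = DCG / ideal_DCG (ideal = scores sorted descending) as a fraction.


Position discount weights w_i = 1/(i+1) for i=1..6:
Weights = [1/2, 1/3, 1/4, 1/5, 1/6, 1/7]
Actual relevance: [4, 0, 2, 3, 1, 4]
DCG = 4/2 + 0/3 + 2/4 + 3/5 + 1/6 + 4/7 = 403/105
Ideal relevance (sorted desc): [4, 4, 3, 2, 1, 0]
Ideal DCG = 4/2 + 4/3 + 3/4 + 2/5 + 1/6 + 0/7 = 93/20
nDCG = DCG / ideal_DCG = 403/105 / 93/20 = 52/63

52/63


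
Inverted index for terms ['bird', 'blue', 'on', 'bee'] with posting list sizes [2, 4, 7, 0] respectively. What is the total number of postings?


Summing posting list sizes:
'bird': 2 postings
'blue': 4 postings
'on': 7 postings
'bee': 0 postings
Total = 2 + 4 + 7 + 0 = 13

13
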